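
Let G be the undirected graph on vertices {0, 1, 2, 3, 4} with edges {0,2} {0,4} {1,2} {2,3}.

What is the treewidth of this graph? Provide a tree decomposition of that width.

Each bag holds 2 vertices, so the decomposition has width 1, which upper-bounds the treewidth. G has an edge, so its treewidth is at least 1. Hence tw(G) = 1 exactly.

Treewidth 1.
One such decomposition:
Bags: B1 = {2, 3}  B2 = {0, 2}  B3 = {0, 4}  B4 = {1, 2}
Tree: B1–B2, B2–B3, B2–B4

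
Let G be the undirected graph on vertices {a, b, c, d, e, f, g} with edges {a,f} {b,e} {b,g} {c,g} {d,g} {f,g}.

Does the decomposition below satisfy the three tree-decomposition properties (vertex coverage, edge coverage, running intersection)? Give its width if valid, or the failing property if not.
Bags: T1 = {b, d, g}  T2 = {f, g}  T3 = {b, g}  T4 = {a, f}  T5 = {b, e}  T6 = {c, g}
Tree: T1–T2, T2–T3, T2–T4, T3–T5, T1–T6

A tree decomposition must satisfy three properties: every vertex lies in some bag; for every edge, both endpoints lie together in some bag; and for every vertex, the bags containing it form a connected subtree. Here bags containing vertex b are not connected in the tree, so the decomposition is invalid.

No — bags containing vertex b are not connected in the tree.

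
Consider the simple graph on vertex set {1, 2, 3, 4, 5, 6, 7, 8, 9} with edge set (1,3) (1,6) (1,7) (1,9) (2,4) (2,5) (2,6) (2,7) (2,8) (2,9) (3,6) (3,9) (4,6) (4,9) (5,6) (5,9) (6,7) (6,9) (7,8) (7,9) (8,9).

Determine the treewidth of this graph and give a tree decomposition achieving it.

Treewidth 3.
One optimal decomposition is:
Bags: B1 = {2, 6, 7, 9}  B2 = {1, 6, 7, 9}  B3 = {1, 3, 6, 9}  B4 = {2, 5, 6, 9}  B5 = {2, 7, 8, 9}  B6 = {2, 4, 6, 9}
Tree: B1–B2, B2–B3, B1–B4, B1–B5, B1–B6

Each bag holds 4 vertices, so the decomposition has width 3, which upper-bounds the treewidth. On the other hand G contains the 4-clique {2, 7, 8, 9}. A clique must lie in a single bag of any decomposition, so no decomposition can have width below 3. The upper and lower bounds meet at 3, so that is the treewidth.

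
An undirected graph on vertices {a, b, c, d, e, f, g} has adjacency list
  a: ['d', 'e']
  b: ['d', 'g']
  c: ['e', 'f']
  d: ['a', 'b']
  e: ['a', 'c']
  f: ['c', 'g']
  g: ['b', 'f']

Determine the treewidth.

2

A width-2 tree decomposition is:
Bags: B1 = {a, c, e}  B2 = {a, c, d}  B3 = {b, c, d}  B4 = {b, c, g}  B5 = {c, f, g}
Tree: B1–B2, B2–B3, B3–B4, B4–B5
Each bag holds 3 vertices, so the decomposition has width 2, which upper-bounds the treewidth. The edges c–e–a–d–b–g–f–c form a cycle, so G is not a tree and its treewidth is at least 2. The upper and lower bounds meet at 2, so that is the treewidth.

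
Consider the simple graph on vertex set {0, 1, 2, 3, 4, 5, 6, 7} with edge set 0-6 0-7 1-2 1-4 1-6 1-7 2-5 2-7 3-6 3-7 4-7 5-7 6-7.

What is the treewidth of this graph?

A width-2 tree decomposition is:
Bags: B1 = {1, 2, 7}  B2 = {1, 6, 7}  B3 = {1, 4, 7}  B4 = {0, 6, 7}  B5 = {3, 6, 7}  B6 = {2, 5, 7}
Tree: B1–B2, B1–B3, B2–B4, B4–B5, B1–B6
Every bag has size at most 3, so the width is 3 − 1 = 2 and tw(G) ≤ 2. On the other hand G contains the 3-clique {0, 6, 7}. A clique must lie in a single bag of any decomposition, so no decomposition can have width below 2. Combining the bounds, tw(G) = 2.

2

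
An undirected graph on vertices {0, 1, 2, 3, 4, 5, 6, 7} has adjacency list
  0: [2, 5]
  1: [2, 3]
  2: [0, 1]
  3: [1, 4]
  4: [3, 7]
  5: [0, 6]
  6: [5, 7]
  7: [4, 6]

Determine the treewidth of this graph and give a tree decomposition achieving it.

Every bag has size at most 3, so the width is 3 − 1 = 2 and tw(G) ≤ 2. The edges 3–1–2–0–5–6–7–4–3 form a cycle, so G is not a tree and its treewidth is at least 2. The upper and lower bounds meet at 2, so that is the treewidth.

Treewidth 2.
One such decomposition:
Bags: B1 = {1, 2, 3}  B2 = {0, 2, 3}  B3 = {0, 3, 5}  B4 = {3, 5, 6}  B5 = {3, 6, 7}  B6 = {3, 4, 7}
Tree: B1–B2, B2–B3, B3–B4, B4–B5, B5–B6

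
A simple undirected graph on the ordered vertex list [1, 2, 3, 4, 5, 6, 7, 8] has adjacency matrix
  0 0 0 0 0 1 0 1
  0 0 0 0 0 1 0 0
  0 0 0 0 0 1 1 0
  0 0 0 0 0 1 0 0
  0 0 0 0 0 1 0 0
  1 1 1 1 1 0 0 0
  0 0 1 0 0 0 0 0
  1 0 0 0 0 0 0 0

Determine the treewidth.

A width-1 tree decomposition is:
Bags: B1 = {1, 6}  B2 = {3, 6}  B3 = {3, 7}  B4 = {5, 6}  B5 = {2, 6}  B6 = {4, 6}  B7 = {1, 8}
Tree: B1–B2, B2–B3, B1–B4, B1–B5, B1–B6, B1–B7
The largest bag has 2 vertices, giving width 1; this decomposition certifies tw(G) ≤ 1. Any graph with an edge has treewidth ≥ 1, and G has the edge 6–1. The upper and lower bounds meet at 1, so that is the treewidth.

1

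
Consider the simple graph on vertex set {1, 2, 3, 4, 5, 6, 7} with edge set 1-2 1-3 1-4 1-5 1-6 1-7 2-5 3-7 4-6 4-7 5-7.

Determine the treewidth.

A width-2 tree decomposition is:
Bags: B1 = {1, 4, 7}  B2 = {1, 5, 7}  B3 = {1, 3, 7}  B4 = {1, 2, 5}  B5 = {1, 4, 6}
Tree: B1–B2, B1–B3, B2–B4, B1–B5
Each bag holds 3 vertices, so the decomposition has width 2, which upper-bounds the treewidth. For the lower bound, the 3 vertices {1, 2, 5} are pairwise adjacent, and any tree decomposition puts a clique entirely inside one bag — forcing width ≥ 2. The upper and lower bounds meet at 2, so that is the treewidth.

2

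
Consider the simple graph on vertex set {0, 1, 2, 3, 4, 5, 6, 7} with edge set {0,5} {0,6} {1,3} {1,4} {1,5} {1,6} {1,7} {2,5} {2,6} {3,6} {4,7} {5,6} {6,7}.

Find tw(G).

2

A width-2 tree decomposition is:
Bags: B1 = {2, 5, 6}  B2 = {0, 5, 6}  B3 = {1, 5, 6}  B4 = {1, 6, 7}  B5 = {1, 4, 7}  B6 = {1, 3, 6}
Tree: B1–B2, B2–B3, B3–B4, B4–B5, B4–B6
Every bag has size at most 3, so the width is 3 − 1 = 2 and tw(G) ≤ 2. On the other hand G contains the 3-clique {1, 4, 7}. A clique must lie in a single bag of any decomposition, so no decomposition can have width below 2. Therefore the treewidth is 2.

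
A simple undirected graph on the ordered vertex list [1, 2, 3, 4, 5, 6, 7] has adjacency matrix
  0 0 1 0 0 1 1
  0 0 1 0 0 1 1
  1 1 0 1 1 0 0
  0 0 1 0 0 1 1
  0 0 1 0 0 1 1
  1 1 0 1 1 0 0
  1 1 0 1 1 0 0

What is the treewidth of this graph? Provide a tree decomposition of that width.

Treewidth 3.
One optimal decomposition is:
Bags: B1 = {2, 3, 6, 7}  B2 = {3, 4, 6, 7}  B3 = {3, 5, 6, 7}  B4 = {1, 3, 6, 7}
Tree: B1–B2, B2–B3, B3–B4

The largest bag has 4 vertices, giving width 3; this decomposition certifies tw(G) ≤ 3. For the lower bound: the 4 vertex sets {2,3}, {4,6}, {7}, {5} are disjoint, each induces a connected subgraph, and every pair is joined by at least one edge of G. Contracting each set to a single vertex therefore yields K_{4} as a minor, and since treewidth is minor-monotone, tw(G) ≥ tw(K_{4}) = 3. The upper and lower bounds meet at 3, so that is the treewidth.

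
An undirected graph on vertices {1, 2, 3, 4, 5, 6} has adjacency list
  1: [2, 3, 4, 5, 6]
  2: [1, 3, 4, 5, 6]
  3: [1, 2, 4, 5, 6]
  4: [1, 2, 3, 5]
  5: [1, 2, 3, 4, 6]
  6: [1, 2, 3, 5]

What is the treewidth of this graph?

A width-4 tree decomposition is:
Bags: B1 = {1, 2, 3, 4, 5}  B2 = {1, 2, 3, 5, 6}
Tree: B1–B2
The largest bag has 5 vertices, giving width 4; this decomposition certifies tw(G) ≤ 4. For the lower bound, the 5 vertices {1, 2, 3, 4, 5} are pairwise adjacent, and any tree decomposition puts a clique entirely inside one bag — forcing width ≥ 4. Combining the bounds, tw(G) = 4.

4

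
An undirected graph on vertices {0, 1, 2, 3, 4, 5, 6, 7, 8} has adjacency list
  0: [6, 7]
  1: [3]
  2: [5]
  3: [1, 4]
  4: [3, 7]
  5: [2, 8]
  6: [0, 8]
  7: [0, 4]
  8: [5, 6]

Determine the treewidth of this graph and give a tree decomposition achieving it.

Treewidth 1.
Bags: B1 = {2, 5}  B2 = {5, 8}  B3 = {6, 8}  B4 = {0, 6}  B5 = {0, 7}  B6 = {4, 7}  B7 = {3, 4}  B8 = {1, 3}
Tree: B1–B2, B2–B3, B3–B4, B4–B5, B5–B6, B6–B7, B7–B8

The largest bag has 2 vertices, giving width 1; this decomposition certifies tw(G) ≤ 1. Any graph with an edge has treewidth ≥ 1, and G has the edge 2–5. Hence tw(G) = 1 exactly.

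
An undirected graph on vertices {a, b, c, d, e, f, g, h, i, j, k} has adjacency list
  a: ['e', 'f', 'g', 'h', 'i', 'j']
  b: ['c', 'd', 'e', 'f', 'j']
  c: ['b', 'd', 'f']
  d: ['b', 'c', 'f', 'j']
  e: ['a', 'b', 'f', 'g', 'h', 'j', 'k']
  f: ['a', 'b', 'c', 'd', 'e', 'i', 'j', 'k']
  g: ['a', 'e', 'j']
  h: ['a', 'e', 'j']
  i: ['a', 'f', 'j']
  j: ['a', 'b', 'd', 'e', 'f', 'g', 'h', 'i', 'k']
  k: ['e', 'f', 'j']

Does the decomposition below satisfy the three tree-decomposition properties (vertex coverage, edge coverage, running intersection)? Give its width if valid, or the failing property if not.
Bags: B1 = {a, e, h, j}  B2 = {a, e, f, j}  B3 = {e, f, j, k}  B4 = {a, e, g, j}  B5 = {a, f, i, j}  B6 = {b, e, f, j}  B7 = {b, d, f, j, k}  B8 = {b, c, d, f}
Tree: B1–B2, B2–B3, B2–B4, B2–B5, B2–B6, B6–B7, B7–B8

No — bags containing vertex k are not connected in the tree.

A tree decomposition must satisfy three properties: every vertex lies in some bag; for every edge, both endpoints lie together in some bag; and for every vertex, the bags containing it form a connected subtree. Here bags containing vertex k are not connected in the tree, so the decomposition is invalid.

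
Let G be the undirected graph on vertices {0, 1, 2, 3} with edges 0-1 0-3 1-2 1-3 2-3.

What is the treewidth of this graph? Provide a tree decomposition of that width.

Treewidth 2.
Bags: B1 = {1, 2, 3}  B2 = {0, 1, 3}
Tree: B1–B2

Each bag holds 3 vertices, so the decomposition has width 2, which upper-bounds the treewidth. For the lower bound, the 3 vertices {0, 1, 3} are pairwise adjacent, and any tree decomposition puts a clique entirely inside one bag — forcing width ≥ 2. Therefore the treewidth is 2.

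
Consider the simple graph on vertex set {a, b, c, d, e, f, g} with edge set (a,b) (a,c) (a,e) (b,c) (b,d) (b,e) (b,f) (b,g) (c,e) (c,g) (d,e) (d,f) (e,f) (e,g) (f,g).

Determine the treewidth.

3

A width-3 tree decomposition is:
Bags: B1 = {b, c, e, g}  B2 = {b, e, f, g}  B3 = {a, b, c, e}  B4 = {b, d, e, f}
Tree: B1–B2, B1–B3, B2–B4
Each bag holds 4 vertices, so the decomposition has width 3, which upper-bounds the treewidth. For the lower bound, the 4 vertices {a, b, c, e} are pairwise adjacent, and any tree decomposition puts a clique entirely inside one bag — forcing width ≥ 3. Therefore the treewidth is 3.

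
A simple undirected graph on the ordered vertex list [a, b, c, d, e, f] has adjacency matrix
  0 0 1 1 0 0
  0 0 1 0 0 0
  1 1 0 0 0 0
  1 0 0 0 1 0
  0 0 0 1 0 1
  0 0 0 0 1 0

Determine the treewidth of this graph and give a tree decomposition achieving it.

Each bag holds 2 vertices, so the decomposition has width 1, which upper-bounds the treewidth. G has an edge, so its treewidth is at least 1. Therefore the treewidth is 1.

Treewidth 1.
Bags: B1 = {e, f}  B2 = {d, e}  B3 = {a, d}  B4 = {a, c}  B5 = {b, c}
Tree: B1–B2, B2–B3, B3–B4, B4–B5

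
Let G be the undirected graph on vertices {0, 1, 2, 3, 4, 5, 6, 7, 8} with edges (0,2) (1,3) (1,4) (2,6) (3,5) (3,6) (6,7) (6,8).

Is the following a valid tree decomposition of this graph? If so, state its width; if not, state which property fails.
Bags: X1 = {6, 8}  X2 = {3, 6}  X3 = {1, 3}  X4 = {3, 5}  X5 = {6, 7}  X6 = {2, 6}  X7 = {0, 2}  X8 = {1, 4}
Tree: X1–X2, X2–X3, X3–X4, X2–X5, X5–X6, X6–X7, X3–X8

Vertex coverage: the bags together contain {0, 1, 2, 3, 4, 5, 6, 7, 8}, the full vertex set. Edge coverage: each edge of G has both endpoints in at least one bag. Running intersection: for every vertex, the bags containing it form a connected subtree. All three properties hold, so this is a valid tree decomposition of width max|bag| − 1 = 1, and hence tw(G) ≤ 1.

Yes; width 1.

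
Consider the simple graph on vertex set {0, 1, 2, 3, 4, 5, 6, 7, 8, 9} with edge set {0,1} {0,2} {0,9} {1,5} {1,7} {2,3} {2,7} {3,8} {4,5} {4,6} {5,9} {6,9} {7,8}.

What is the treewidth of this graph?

A width-2 tree decomposition is:
Bags: B1 = {4, 5, 6}  B2 = {5, 6, 9}  B3 = {1, 5, 9}  B4 = {0, 1, 9}  B5 = {0, 1, 7}  B6 = {0, 2, 7}  B7 = {2, 7, 8}  B8 = {2, 3, 8}
Tree: B1–B2, B2–B3, B3–B4, B4–B5, B5–B6, B6–B7, B7–B8
Every bag has size at most 3, so the width is 3 − 1 = 2 and tw(G) ≤ 2. The edges 4–6–9–5–4 form a cycle, so G is not a tree and its treewidth is at least 2. Combining the bounds, tw(G) = 2.

2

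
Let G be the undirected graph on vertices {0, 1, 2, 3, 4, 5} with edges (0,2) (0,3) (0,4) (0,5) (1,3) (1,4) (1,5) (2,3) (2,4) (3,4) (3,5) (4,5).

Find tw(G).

3

A width-3 tree decomposition is:
Bags: B1 = {0, 3, 4, 5}  B2 = {1, 3, 4, 5}  B3 = {0, 2, 3, 4}
Tree: B1–B2, B1–B3
The largest bag has 4 vertices, giving width 3; this decomposition certifies tw(G) ≤ 3. For the lower bound, the 4 vertices {0, 2, 3, 4} are pairwise adjacent, and any tree decomposition puts a clique entirely inside one bag — forcing width ≥ 3. Combining the bounds, tw(G) = 3.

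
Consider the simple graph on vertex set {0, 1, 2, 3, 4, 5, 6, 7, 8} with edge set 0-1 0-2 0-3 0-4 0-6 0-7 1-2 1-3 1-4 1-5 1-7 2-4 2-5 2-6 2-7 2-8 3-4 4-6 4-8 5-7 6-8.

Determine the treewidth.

A width-3 tree decomposition is:
Bags: B1 = {0, 1, 3, 4}  B2 = {0, 1, 2, 4}  B3 = {0, 1, 2, 7}  B4 = {0, 2, 4, 6}  B5 = {2, 4, 6, 8}  B6 = {1, 2, 5, 7}
Tree: B1–B2, B2–B3, B2–B4, B4–B5, B3–B6
Every bag has size at most 4, so the width is 4 − 1 = 3 and tw(G) ≤ 3. Conversely, {0, 1, 2, 4} is a clique of size 4, and the vertices of any clique must share a bag in every tree decomposition; so some bag has ≥ 4 vertices and tw(G) ≥ 3. Hence tw(G) = 3 exactly.

3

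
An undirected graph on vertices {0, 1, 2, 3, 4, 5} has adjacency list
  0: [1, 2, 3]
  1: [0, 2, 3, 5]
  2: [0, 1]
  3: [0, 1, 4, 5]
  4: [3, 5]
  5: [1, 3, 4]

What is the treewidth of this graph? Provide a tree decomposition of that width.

The largest bag has 3 vertices, giving width 2; this decomposition certifies tw(G) ≤ 2. On the other hand G contains the 3-clique {0, 1, 2}. A clique must lie in a single bag of any decomposition, so no decomposition can have width below 2. Hence tw(G) = 2 exactly.

Treewidth 2.
One optimal decomposition is:
Bags: B1 = {1, 3, 5}  B2 = {0, 1, 3}  B3 = {3, 4, 5}  B4 = {0, 1, 2}
Tree: B1–B2, B1–B3, B2–B4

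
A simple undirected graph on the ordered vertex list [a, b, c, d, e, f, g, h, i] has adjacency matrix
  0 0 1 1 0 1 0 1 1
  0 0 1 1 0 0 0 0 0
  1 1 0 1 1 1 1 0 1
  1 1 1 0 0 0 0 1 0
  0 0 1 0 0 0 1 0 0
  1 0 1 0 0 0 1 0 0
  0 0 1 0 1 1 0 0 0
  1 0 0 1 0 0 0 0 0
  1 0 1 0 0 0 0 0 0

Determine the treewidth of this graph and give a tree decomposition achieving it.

The largest bag has 3 vertices, giving width 2; this decomposition certifies tw(G) ≤ 2. Conversely, {a, d, h} is a clique of size 3, and the vertices of any clique must share a bag in every tree decomposition; so some bag has ≥ 3 vertices and tw(G) ≥ 2. Hence tw(G) = 2 exactly.

Treewidth 2.
One such decomposition:
Bags: B1 = {a, c, i}  B2 = {a, c, f}  B3 = {a, c, d}  B4 = {c, f, g}  B5 = {b, c, d}  B6 = {a, d, h}  B7 = {c, e, g}
Tree: B1–B2, B1–B3, B2–B4, B3–B5, B3–B6, B4–B7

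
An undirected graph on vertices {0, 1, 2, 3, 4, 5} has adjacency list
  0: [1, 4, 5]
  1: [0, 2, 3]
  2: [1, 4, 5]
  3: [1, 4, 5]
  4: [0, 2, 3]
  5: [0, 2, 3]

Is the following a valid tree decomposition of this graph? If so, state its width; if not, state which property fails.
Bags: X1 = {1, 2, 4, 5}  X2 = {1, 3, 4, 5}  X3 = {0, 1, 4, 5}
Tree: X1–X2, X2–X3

Vertex coverage: the bags together contain {0, 1, 2, 3, 4, 5}, the full vertex set. Edge coverage: each edge of G has both endpoints in at least one bag. Running intersection: for every vertex, the bags containing it form a connected subtree. All three properties hold, so this is a valid tree decomposition of width max|bag| − 1 = 3, and hence tw(G) ≤ 3.

Yes; width 3.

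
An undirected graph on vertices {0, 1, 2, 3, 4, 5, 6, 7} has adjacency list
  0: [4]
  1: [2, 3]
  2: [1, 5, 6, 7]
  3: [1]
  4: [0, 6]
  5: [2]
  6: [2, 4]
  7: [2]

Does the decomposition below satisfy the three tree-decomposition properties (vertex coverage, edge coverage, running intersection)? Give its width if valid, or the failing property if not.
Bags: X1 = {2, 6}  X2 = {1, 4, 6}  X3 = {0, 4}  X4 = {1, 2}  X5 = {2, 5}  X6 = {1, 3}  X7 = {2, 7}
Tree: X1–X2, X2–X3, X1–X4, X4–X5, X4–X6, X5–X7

A tree decomposition must satisfy three properties: every vertex lies in some bag; for every edge, both endpoints lie together in some bag; and for every vertex, the bags containing it form a connected subtree. Here bags containing vertex 1 are not connected in the tree, so the decomposition is invalid.

No — bags containing vertex 1 are not connected in the tree.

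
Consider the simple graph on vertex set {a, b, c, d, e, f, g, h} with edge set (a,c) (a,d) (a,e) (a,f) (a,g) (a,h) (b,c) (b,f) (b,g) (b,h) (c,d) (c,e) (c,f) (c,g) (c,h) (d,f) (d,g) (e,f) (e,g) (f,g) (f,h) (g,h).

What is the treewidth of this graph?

A width-4 tree decomposition is:
Bags: B1 = {a, c, e, f, g}  B2 = {a, c, d, f, g}  B3 = {a, c, f, g, h}  B4 = {b, c, f, g, h}
Tree: B1–B2, B1–B3, B3–B4
The largest bag has 5 vertices, giving width 4; this decomposition certifies tw(G) ≤ 4. On the other hand G contains the 5-clique {a, c, d, f, g}. A clique must lie in a single bag of any decomposition, so no decomposition can have width below 4. Combining the bounds, tw(G) = 4.

4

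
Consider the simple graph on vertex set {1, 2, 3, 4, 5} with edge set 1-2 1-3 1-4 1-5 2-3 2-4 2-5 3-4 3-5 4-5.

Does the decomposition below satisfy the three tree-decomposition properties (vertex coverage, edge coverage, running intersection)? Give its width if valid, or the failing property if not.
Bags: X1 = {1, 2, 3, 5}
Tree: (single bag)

No — vertex 4 appears in no bag.

A tree decomposition must satisfy three properties: every vertex lies in some bag; for every edge, both endpoints lie together in some bag; and for every vertex, the bags containing it form a connected subtree. Here vertex 4 appears in no bag, so the decomposition is invalid.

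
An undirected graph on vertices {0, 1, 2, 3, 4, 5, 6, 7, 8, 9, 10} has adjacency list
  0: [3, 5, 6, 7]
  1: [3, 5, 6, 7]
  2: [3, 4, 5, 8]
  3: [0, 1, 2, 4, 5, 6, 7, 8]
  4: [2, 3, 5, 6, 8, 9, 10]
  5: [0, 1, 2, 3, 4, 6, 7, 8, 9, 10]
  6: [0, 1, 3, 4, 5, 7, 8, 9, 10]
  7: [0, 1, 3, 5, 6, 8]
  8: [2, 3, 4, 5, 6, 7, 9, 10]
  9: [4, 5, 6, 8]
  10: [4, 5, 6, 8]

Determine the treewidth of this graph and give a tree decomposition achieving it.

Treewidth 4.
One such decomposition:
Bags: B1 = {1, 3, 5, 6, 7}  B2 = {3, 5, 6, 7, 8}  B3 = {3, 4, 5, 6, 8}  B4 = {4, 5, 6, 8, 9}  B5 = {0, 3, 5, 6, 7}  B6 = {2, 3, 4, 5, 8}  B7 = {4, 5, 6, 8, 10}
Tree: B1–B2, B2–B3, B3–B4, B1–B5, B3–B6, B3–B7

Every bag has size at most 5, so the width is 5 − 1 = 4 and tw(G) ≤ 4. For the lower bound, the 5 vertices {2, 3, 4, 5, 8} are pairwise adjacent, and any tree decomposition puts a clique entirely inside one bag — forcing width ≥ 4. Combining the bounds, tw(G) = 4.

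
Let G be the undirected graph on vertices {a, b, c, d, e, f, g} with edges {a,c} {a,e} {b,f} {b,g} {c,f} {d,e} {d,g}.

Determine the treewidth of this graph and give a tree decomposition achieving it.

Treewidth 2.
One such decomposition:
Bags: B1 = {b, d, g}  B2 = {b, d, f}  B3 = {c, d, f}  B4 = {a, c, d}  B5 = {a, d, e}
Tree: B1–B2, B2–B3, B3–B4, B4–B5

The largest bag has 3 vertices, giving width 2; this decomposition certifies tw(G) ≤ 2. Since d–g–b–f–c–a–e–d is a cycle in G, G is not acyclic. Forests are exactly the graphs of treewidth ≤ 1, so tw(G) ≥ 2. Combining the bounds, tw(G) = 2.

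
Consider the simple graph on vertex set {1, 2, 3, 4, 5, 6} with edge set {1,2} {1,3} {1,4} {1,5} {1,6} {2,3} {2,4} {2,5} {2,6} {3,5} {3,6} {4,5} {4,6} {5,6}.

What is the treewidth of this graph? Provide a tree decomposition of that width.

The largest bag has 5 vertices, giving width 4; this decomposition certifies tw(G) ≤ 4. For the lower bound, the 5 vertices {1, 2, 3, 5, 6} are pairwise adjacent, and any tree decomposition puts a clique entirely inside one bag — forcing width ≥ 4. Therefore the treewidth is 4.

Treewidth 4.
Bags: B1 = {1, 2, 3, 5, 6}  B2 = {1, 2, 4, 5, 6}
Tree: B1–B2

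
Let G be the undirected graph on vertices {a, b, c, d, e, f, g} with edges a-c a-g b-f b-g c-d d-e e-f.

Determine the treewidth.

A width-2 tree decomposition is:
Bags: B1 = {b, e, f}  B2 = {b, d, e}  B3 = {b, c, d}  B4 = {a, b, c}  B5 = {a, b, g}
Tree: B1–B2, B2–B3, B3–B4, B4–B5
Every bag has size at most 3, so the width is 3 − 1 = 2 and tw(G) ≤ 2. The edges b–f–e–d–c–a–g–b form a cycle, so G is not a tree and its treewidth is at least 2. Therefore the treewidth is 2.

2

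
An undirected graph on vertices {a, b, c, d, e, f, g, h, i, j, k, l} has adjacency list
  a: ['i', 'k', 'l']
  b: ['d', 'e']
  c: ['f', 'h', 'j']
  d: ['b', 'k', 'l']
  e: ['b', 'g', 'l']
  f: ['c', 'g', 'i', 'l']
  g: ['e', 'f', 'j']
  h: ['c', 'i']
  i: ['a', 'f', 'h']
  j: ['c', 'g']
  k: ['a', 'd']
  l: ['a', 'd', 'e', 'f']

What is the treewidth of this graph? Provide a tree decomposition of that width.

Each bag holds 4 vertices, so the decomposition has width 3, which upper-bounds the treewidth. For the lower bound: the 4 vertex sets {c,h,j}, {i}, {f}, {a,e,g,l} are disjoint, each induces a connected subgraph, and every pair is joined by at least one edge of G. Contracting each set to a single vertex therefore yields K_{4} as a minor, and since treewidth is minor-monotone, tw(G) ≥ tw(K_{4}) = 3. Therefore the treewidth is 3.

Treewidth 3.
One such decomposition:
Bags: B1 = {c, h, i, j}  B2 = {c, f, i, j}  B3 = {f, g, i, j}  B4 = {a, f, g, i}  B5 = {a, f, g, l}  B6 = {a, e, g, l}  B7 = {a, e, k, l}  B8 = {d, e, k, l}  B9 = {b, d, e, k}
Tree: B1–B2, B2–B3, B3–B4, B4–B5, B5–B6, B6–B7, B7–B8, B8–B9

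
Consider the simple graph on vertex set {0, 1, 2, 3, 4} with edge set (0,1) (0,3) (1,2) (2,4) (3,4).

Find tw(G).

2

A width-2 tree decomposition is:
Bags: B1 = {0, 1, 2}  B2 = {0, 2, 3}  B3 = {2, 3, 4}
Tree: B1–B2, B2–B3
Every bag has size at most 3, so the width is 3 − 1 = 2 and tw(G) ≤ 2. For the lower bound, G contains the cycle 2–1–0–3–4–2, so G is not a forest; only forests have treewidth ≤ 1, hence tw(G) ≥ 2. Combining the bounds, tw(G) = 2.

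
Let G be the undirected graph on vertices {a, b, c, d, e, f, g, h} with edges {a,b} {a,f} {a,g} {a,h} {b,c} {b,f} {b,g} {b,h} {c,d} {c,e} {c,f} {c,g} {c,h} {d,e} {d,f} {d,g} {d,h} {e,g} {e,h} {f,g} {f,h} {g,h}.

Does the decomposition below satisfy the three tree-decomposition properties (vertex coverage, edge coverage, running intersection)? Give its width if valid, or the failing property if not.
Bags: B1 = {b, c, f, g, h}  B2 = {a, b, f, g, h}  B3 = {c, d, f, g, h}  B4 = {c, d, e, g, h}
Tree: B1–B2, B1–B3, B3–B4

Every vertex of G appears in some bag (union = {a, b, c, d, e, f, g, h}); every edge is covered by a bag; and for each vertex v the set of bags containing v is connected in the bag tree. The decomposition is therefore valid. The largest bag has 5 vertices, so the width is 4.

Yes; width 4.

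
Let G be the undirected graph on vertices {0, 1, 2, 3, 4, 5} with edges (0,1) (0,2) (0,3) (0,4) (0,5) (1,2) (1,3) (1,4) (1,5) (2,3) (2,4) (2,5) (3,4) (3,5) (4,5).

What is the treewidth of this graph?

A width-5 tree decomposition is:
Bags: B1 = {0, 1, 2, 3, 4, 5}
Tree: (single bag)
A single bag containing all 6 vertices is trivially a valid decomposition of width 5. For the lower bound, the 6 vertices {0, 1, 2, 3, 4, 5} are pairwise adjacent, and any tree decomposition puts a clique entirely inside one bag — forcing width ≥ 5. Combining the bounds, tw(G) = 5.

5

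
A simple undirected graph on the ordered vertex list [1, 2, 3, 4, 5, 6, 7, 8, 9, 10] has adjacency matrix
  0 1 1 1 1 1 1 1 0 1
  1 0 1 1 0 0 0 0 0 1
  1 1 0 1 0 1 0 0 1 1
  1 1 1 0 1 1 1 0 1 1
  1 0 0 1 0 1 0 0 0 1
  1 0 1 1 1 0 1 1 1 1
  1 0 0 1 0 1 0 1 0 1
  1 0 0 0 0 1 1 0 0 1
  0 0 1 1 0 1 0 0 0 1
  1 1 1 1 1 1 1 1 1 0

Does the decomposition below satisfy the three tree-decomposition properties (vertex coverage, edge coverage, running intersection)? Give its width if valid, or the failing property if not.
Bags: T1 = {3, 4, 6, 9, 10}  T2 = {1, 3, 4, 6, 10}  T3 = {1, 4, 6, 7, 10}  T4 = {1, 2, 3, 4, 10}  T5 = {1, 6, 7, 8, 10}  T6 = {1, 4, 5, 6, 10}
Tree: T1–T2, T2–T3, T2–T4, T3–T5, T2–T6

Yes; width 4.

Checking the three conditions: (i) the bags cover all of {1, 2, 3, 4, 5, 6, 7, 8, 9, 10}; (ii) for each edge, some bag contains both endpoints; (iii) the bags containing any fixed vertex form a subtree. All hold, so the decomposition is valid with width 5 − 1 = 4.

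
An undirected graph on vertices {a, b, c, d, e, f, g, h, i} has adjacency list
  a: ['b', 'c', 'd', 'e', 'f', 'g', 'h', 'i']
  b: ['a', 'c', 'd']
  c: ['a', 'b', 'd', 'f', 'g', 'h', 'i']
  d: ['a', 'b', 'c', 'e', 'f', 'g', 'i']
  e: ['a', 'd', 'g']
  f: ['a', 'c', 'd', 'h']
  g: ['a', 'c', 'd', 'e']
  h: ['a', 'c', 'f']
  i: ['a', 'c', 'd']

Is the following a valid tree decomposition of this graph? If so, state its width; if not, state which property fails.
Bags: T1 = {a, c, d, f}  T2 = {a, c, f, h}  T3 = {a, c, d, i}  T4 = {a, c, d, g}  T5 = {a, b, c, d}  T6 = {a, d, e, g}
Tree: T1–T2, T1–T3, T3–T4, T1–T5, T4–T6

Yes; width 3.

Every vertex of G appears in some bag (union = {a, b, c, d, e, f, g, h, i}); every edge is covered by a bag; and for each vertex v the set of bags containing v is connected in the bag tree. The decomposition is therefore valid. The largest bag has 4 vertices, so the width is 3.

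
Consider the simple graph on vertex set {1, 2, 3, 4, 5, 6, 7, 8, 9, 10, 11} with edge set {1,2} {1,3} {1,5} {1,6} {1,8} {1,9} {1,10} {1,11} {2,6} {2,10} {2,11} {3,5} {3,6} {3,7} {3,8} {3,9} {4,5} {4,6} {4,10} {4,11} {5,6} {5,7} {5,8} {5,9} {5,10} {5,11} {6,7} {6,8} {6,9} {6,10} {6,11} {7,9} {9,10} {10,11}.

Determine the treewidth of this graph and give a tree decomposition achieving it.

Treewidth 4.
One optimal decomposition is:
Bags: B1 = {1, 5, 6, 10, 11}  B2 = {4, 5, 6, 10, 11}  B3 = {1, 5, 6, 9, 10}  B4 = {1, 3, 5, 6, 9}  B5 = {1, 3, 5, 6, 8}  B6 = {1, 2, 6, 10, 11}  B7 = {3, 5, 6, 7, 9}
Tree: B1–B2, B1–B3, B3–B4, B4–B5, B1–B6, B4–B7

The largest bag has 5 vertices, giving width 4; this decomposition certifies tw(G) ≤ 4. For the lower bound, the 5 vertices {1, 2, 6, 10, 11} are pairwise adjacent, and any tree decomposition puts a clique entirely inside one bag — forcing width ≥ 4. The upper and lower bounds meet at 4, so that is the treewidth.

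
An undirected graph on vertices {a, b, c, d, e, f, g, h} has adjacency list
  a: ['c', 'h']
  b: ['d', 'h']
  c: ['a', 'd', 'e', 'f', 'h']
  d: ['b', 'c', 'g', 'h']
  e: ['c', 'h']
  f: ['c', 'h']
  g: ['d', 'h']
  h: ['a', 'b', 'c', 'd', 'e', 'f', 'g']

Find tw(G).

A width-2 tree decomposition is:
Bags: B1 = {c, d, h}  B2 = {d, g, h}  B3 = {c, f, h}  B4 = {a, c, h}  B5 = {c, e, h}  B6 = {b, d, h}
Tree: B1–B2, B1–B3, B1–B4, B1–B5, B1–B6
Every bag has size at most 3, so the width is 3 − 1 = 2 and tw(G) ≤ 2. For the lower bound, the 3 vertices {d, g, h} are pairwise adjacent, and any tree decomposition puts a clique entirely inside one bag — forcing width ≥ 2. Hence tw(G) = 2 exactly.

2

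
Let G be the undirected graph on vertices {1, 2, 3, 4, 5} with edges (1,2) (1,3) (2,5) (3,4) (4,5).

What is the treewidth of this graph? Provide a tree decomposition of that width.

Each bag holds 3 vertices, so the decomposition has width 2, which upper-bounds the treewidth. The edges 5–4–3–1–2–5 form a cycle, so G is not a tree and its treewidth is at least 2. Hence tw(G) = 2 exactly.

Treewidth 2.
Bags: B1 = {3, 4, 5}  B2 = {1, 3, 5}  B3 = {1, 2, 5}
Tree: B1–B2, B2–B3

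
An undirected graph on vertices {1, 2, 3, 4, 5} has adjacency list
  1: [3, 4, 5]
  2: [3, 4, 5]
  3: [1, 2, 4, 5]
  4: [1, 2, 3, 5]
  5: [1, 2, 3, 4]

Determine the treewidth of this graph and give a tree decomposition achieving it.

Treewidth 3.
Bags: B1 = {2, 3, 4, 5}  B2 = {1, 3, 4, 5}
Tree: B1–B2

Every bag has size at most 4, so the width is 4 − 1 = 3 and tw(G) ≤ 3. On the other hand G contains the 4-clique {1, 3, 4, 5}. A clique must lie in a single bag of any decomposition, so no decomposition can have width below 3. Combining the bounds, tw(G) = 3.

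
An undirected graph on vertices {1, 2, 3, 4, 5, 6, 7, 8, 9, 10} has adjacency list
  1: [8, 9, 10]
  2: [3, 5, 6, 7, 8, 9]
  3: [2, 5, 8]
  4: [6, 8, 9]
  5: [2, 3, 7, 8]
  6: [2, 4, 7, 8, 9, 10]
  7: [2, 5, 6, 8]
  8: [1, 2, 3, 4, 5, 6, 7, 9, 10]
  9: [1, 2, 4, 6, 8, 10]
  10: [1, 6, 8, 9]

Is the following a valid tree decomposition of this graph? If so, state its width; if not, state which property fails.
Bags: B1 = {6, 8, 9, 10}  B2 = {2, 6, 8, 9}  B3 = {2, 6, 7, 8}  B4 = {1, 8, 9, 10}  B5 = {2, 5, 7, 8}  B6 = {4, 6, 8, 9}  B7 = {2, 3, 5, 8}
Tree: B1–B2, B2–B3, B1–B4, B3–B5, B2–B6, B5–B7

Yes; width 3.

Vertex coverage: the bags together contain {1, 2, 3, 4, 5, 6, 7, 8, 9, 10}, the full vertex set. Edge coverage: each edge of G has both endpoints in at least one bag. Running intersection: for every vertex, the bags containing it form a connected subtree. All three properties hold, so this is a valid tree decomposition of width max|bag| − 1 = 3, and hence tw(G) ≤ 3.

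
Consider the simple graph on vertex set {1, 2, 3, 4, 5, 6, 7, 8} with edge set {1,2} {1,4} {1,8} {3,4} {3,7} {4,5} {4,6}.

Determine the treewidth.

1

A width-1 tree decomposition is:
Bags: B1 = {4, 5}  B2 = {3, 4}  B3 = {1, 4}  B4 = {1, 8}  B5 = {1, 2}  B6 = {4, 6}  B7 = {3, 7}
Tree: B1–B2, B1–B3, B3–B4, B3–B5, B3–B6, B2–B7
Each bag holds 2 vertices, so the decomposition has width 1, which upper-bounds the treewidth. G has an edge, so its treewidth is at least 1. The upper and lower bounds meet at 1, so that is the treewidth.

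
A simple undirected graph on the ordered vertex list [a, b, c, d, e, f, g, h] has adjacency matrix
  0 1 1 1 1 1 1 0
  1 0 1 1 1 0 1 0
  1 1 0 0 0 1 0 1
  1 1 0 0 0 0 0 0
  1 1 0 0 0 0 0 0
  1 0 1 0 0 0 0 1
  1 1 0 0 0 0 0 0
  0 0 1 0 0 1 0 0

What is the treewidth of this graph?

A width-2 tree decomposition is:
Bags: B1 = {a, b, e}  B2 = {a, b, c}  B3 = {a, b, d}  B4 = {a, c, f}  B5 = {c, f, h}  B6 = {a, b, g}
Tree: B1–B2, B2–B3, B2–B4, B4–B5, B1–B6
The largest bag has 3 vertices, giving width 2; this decomposition certifies tw(G) ≤ 2. For the lower bound, the 3 vertices {c, f, h} are pairwise adjacent, and any tree decomposition puts a clique entirely inside one bag — forcing width ≥ 2. Combining the bounds, tw(G) = 2.

2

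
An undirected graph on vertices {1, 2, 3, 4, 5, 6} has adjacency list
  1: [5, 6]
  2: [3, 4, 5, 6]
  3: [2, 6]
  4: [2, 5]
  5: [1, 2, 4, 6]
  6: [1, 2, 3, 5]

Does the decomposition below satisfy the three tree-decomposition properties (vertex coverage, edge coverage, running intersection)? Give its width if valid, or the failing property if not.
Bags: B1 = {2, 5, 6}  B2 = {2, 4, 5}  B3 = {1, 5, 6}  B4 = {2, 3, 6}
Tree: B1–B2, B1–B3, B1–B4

Checking the three conditions: (i) the bags cover all of {1, 2, 3, 4, 5, 6}; (ii) for each edge, some bag contains both endpoints; (iii) the bags containing any fixed vertex form a subtree. All hold, so the decomposition is valid with width 3 − 1 = 2.

Yes; width 2.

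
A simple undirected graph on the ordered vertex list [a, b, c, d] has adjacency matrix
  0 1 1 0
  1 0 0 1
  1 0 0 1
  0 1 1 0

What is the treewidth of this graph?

A width-2 tree decomposition is:
Bags: B1 = {b, c, d}  B2 = {a, b, c}
Tree: B1–B2
Each bag holds 3 vertices, so the decomposition has width 2, which upper-bounds the treewidth. Since c–d–b–a–c is a cycle in G, G is not acyclic. Forests are exactly the graphs of treewidth ≤ 1, so tw(G) ≥ 2. Hence tw(G) = 2 exactly.

2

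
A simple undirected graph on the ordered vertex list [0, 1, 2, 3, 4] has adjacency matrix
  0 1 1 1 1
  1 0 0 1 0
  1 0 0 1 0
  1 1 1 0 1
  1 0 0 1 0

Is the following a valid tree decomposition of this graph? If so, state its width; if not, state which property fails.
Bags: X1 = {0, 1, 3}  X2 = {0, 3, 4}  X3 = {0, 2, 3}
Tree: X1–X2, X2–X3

Yes; width 2.

Vertex coverage: the bags together contain {0, 1, 2, 3, 4}, the full vertex set. Edge coverage: each edge of G has both endpoints in at least one bag. Running intersection: for every vertex, the bags containing it form a connected subtree. All three properties hold, so this is a valid tree decomposition of width max|bag| − 1 = 2, and hence tw(G) ≤ 2.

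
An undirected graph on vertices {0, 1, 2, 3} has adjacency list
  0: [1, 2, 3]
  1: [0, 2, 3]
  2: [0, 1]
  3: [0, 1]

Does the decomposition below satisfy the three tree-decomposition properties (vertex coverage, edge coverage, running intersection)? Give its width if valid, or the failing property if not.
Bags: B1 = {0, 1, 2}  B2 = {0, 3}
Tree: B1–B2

A tree decomposition must satisfy three properties: every vertex lies in some bag; for every edge, both endpoints lie together in some bag; and for every vertex, the bags containing it form a connected subtree. Here edge (1,3) lies in no bag, so the decomposition is invalid.

No — edge (1,3) lies in no bag.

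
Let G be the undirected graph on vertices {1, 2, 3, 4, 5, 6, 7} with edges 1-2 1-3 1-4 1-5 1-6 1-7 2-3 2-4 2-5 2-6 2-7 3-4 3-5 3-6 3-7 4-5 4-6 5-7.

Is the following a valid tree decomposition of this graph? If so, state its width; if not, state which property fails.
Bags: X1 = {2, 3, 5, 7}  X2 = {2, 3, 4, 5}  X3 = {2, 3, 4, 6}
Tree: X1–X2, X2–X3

No — vertex 1 appears in no bag.

A tree decomposition must satisfy three properties: every vertex lies in some bag; for every edge, both endpoints lie together in some bag; and for every vertex, the bags containing it form a connected subtree. Here vertex 1 appears in no bag, so the decomposition is invalid.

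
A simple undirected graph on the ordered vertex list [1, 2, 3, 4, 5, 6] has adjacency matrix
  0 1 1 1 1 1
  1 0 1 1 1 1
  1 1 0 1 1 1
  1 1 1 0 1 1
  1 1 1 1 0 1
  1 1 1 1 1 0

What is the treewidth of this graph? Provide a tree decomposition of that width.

Treewidth 5.
One such decomposition:
Bags: B1 = {1, 2, 3, 4, 5, 6}
Tree: (single bag)

With just one bag of size 6, the width is 6 − 1 = 5, so tw(G) ≤ 5. On the other hand G contains the 6-clique {1, 2, 3, 4, 5, 6}. A clique must lie in a single bag of any decomposition, so no decomposition can have width below 5. Hence tw(G) = 5 exactly.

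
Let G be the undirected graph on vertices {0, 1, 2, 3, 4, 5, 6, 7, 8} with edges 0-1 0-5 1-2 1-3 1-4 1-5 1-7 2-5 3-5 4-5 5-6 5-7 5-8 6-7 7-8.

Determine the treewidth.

A width-2 tree decomposition is:
Bags: B1 = {1, 4, 5}  B2 = {0, 1, 5}  B3 = {1, 5, 7}  B4 = {5, 7, 8}  B5 = {5, 6, 7}  B6 = {1, 2, 5}  B7 = {1, 3, 5}
Tree: B1–B2, B1–B3, B3–B4, B4–B5, B1–B6, B1–B7
The largest bag has 3 vertices, giving width 2; this decomposition certifies tw(G) ≤ 2. For the lower bound, the 3 vertices {5, 7, 8} are pairwise adjacent, and any tree decomposition puts a clique entirely inside one bag — forcing width ≥ 2. Combining the bounds, tw(G) = 2.

2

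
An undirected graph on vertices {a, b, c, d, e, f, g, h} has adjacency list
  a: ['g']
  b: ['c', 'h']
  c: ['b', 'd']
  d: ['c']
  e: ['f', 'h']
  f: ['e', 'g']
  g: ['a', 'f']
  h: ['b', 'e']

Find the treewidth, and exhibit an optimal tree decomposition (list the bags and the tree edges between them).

Treewidth 1.
One such decomposition:
Bags: B1 = {c, d}  B2 = {b, c}  B3 = {b, h}  B4 = {e, h}  B5 = {e, f}  B6 = {f, g}  B7 = {a, g}
Tree: B1–B2, B2–B3, B3–B4, B4–B5, B5–B6, B6–B7

Every bag has size at most 2, so the width is 2 − 1 = 1 and tw(G) ≤ 1. Any graph with an edge has treewidth ≥ 1, and G has the edge d–c. Combining the bounds, tw(G) = 1.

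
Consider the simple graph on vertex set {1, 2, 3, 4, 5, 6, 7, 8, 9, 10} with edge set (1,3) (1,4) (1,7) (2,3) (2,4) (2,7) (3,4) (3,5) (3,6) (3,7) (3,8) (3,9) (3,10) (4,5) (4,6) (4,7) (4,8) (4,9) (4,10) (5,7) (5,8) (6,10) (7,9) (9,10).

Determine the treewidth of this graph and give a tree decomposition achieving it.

Treewidth 3.
Bags: B1 = {3, 4, 9, 10}  B2 = {3, 4, 7, 9}  B3 = {2, 3, 4, 7}  B4 = {3, 4, 5, 7}  B5 = {3, 4, 6, 10}  B6 = {1, 3, 4, 7}  B7 = {3, 4, 5, 8}
Tree: B1–B2, B2–B3, B2–B4, B1–B5, B3–B6, B4–B7

Every bag has size at most 4, so the width is 4 − 1 = 3 and tw(G) ≤ 3. Conversely, {3, 4, 5, 8} is a clique of size 4, and the vertices of any clique must share a bag in every tree decomposition; so some bag has ≥ 4 vertices and tw(G) ≥ 3. Therefore the treewidth is 3.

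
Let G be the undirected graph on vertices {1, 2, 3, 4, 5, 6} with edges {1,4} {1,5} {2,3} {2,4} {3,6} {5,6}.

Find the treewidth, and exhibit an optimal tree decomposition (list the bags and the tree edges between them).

Every bag has size at most 3, so the width is 3 − 1 = 2 and tw(G) ≤ 2. For the lower bound, G contains the cycle 1–4–2–3–6–5–1, so G is not a forest; only forests have treewidth ≤ 1, hence tw(G) ≥ 2. The upper and lower bounds meet at 2, so that is the treewidth.

Treewidth 2.
Bags: B1 = {1, 2, 4}  B2 = {1, 2, 3}  B3 = {1, 3, 6}  B4 = {1, 5, 6}
Tree: B1–B2, B2–B3, B3–B4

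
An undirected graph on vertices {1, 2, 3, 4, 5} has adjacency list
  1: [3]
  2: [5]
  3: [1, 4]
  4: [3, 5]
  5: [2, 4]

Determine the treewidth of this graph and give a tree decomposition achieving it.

Every bag has size at most 2, so the width is 2 − 1 = 1 and tw(G) ≤ 1. G has an edge, so its treewidth is at least 1. The upper and lower bounds meet at 1, so that is the treewidth.

Treewidth 1.
One such decomposition:
Bags: B1 = {1, 3}  B2 = {3, 4}  B3 = {4, 5}  B4 = {2, 5}
Tree: B1–B2, B2–B3, B3–B4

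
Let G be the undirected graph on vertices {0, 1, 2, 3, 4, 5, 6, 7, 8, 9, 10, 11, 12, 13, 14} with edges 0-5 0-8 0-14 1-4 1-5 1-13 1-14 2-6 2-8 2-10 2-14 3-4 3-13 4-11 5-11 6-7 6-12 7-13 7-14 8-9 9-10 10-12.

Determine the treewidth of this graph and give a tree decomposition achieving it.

Each bag holds 4 vertices, so the decomposition has width 3, which upper-bounds the treewidth. For the lower bound: the 4 vertex sets {9,10,12}, {8}, {2}, {0,6,7,14} are disjoint, each induces a connected subgraph, and every pair is joined by at least one edge of G. Contracting each set to a single vertex therefore yields K_{4} as a minor, and since treewidth is minor-monotone, tw(G) ≥ tw(K_{4}) = 3. The upper and lower bounds meet at 3, so that is the treewidth.

Treewidth 3.
One optimal decomposition is:
Bags: B1 = {8, 9, 10, 12}  B2 = {2, 8, 10, 12}  B3 = {2, 6, 8, 12}  B4 = {0, 2, 6, 8}  B5 = {0, 2, 6, 14}  B6 = {0, 6, 7, 14}  B7 = {0, 5, 7, 14}  B8 = {1, 5, 7, 14}  B9 = {1, 5, 7, 13}  B10 = {1, 5, 11, 13}  B11 = {1, 4, 11, 13}  B12 = {3, 4, 11, 13}
Tree: B1–B2, B2–B3, B3–B4, B4–B5, B5–B6, B6–B7, B7–B8, B8–B9, B9–B10, B10–B11, B11–B12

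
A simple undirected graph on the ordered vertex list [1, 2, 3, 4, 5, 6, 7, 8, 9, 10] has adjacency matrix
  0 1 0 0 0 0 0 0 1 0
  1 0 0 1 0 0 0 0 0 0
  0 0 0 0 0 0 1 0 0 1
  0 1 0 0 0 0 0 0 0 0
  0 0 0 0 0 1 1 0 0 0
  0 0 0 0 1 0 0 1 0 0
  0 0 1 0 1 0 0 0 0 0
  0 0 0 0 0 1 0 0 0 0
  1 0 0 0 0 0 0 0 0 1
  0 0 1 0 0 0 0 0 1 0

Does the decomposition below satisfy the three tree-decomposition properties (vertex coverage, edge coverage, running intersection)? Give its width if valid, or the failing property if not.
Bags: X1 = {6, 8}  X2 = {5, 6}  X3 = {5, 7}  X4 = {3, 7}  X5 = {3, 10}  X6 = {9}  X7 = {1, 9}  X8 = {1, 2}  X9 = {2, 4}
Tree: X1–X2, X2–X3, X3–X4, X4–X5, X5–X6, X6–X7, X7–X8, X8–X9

No — edge (10,9) lies in no bag.

A tree decomposition must satisfy three properties: every vertex lies in some bag; for every edge, both endpoints lie together in some bag; and for every vertex, the bags containing it form a connected subtree. Here edge (10,9) lies in no bag, so the decomposition is invalid.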